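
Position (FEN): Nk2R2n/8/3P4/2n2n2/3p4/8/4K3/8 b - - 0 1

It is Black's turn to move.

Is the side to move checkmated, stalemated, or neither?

Black to move; black king on b8.
In check: yes, from the white rook on e8.
King squares — a7: available; b7: available; c7: attacked by Pd6; a8: attacked by Re8; c8: attacked by Re8.
Legal moves for Black: Kb7, Ka7.
Black is in check but has 2 legal moves → neither.

neither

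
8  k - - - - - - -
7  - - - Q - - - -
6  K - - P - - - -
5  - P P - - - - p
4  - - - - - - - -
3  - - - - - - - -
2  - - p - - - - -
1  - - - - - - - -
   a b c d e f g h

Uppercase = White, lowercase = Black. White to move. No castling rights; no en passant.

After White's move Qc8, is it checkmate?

yes

After Qc8: black king on a8; in check: yes, from the white queen on c8.
King squares — a7: attacked by Ka6; b7: attacked by Ka6; b8: attacked by Qc8.
Black has no legal moves → checkmate.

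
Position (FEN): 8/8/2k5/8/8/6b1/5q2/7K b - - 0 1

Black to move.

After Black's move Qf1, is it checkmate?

After Qf1: white king on h1; in check: yes, from the black queen on f1.
King squares — g1: attacked by Qf1; g2: attacked by Qf1; h2: attacked by Bg3.
White has no legal moves → checkmate.

yes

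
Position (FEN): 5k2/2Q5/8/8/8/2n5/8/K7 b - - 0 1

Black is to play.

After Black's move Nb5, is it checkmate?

After Nb5: white king on a1; in check: no.
White is not in check, so this cannot be checkmate.

no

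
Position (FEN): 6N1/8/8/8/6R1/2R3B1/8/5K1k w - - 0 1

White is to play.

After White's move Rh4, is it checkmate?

yes

After Rh4: black king on h1; in check: yes, from the white rook on h4.
King squares — g1: attacked by Kf1; g2: attacked by Kf1; h2: attacked by Bg3.
Black has no legal moves → checkmate.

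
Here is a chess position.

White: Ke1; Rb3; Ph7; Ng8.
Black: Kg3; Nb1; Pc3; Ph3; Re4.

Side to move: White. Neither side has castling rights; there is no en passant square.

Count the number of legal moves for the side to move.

White to move; king on e1.
In check: yes, from the black rook on e4.
Legal moves: Kf1, Kd1.
Count: 2.

2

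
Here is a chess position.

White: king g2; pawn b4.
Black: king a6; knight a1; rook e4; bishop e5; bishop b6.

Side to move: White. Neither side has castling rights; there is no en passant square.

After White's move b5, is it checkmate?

After b5: black king on a6; in check: yes, from the white pawn on b5.
Black has 4 legal replies: Kb7, Ka7, Kxb5, Ka5.
In check but a legal move exists → not checkmate.

no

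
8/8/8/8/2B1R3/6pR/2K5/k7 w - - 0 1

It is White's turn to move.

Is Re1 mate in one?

After Re1: black king on a1; in check: yes, from the white rook on e1.
King squares — b1: attacked by Re1; a2: attacked by Bc4; b2: attacked by Kc2.
Black has no legal moves → checkmate.

yes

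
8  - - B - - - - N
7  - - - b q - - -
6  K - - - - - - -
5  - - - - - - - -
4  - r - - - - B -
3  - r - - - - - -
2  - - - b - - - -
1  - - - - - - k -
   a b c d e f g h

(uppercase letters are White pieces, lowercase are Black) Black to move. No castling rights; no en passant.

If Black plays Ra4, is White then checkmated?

yes

After Ra4: white king on a6; in check: yes, from the black rook on a4.
King squares — a5: attacked by Bd2; b5: attacked by Rb3; b6: attacked by Rb3; a7: attacked by Ra4; b7: attacked by Rb3.
White has no legal moves → checkmate.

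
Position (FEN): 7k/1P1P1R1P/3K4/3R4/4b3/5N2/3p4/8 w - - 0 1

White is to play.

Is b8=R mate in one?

yes

After b8=R: black king on h8; in check: yes, from the white rook on b8.
King squares — g7: attacked by Rf7; h7: attacked by Rf7; g8: attacked by Ph7.
Black has no legal moves → checkmate.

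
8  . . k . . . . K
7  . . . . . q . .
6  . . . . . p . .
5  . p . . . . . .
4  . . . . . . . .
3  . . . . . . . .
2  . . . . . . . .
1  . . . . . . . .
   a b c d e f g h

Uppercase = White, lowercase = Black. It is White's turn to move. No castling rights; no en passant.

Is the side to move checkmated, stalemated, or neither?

stalemate

White to move; white king on h8.
In check: no.
King squares — g7: attacked by Qf7; h7: attacked by Qf7; g8: attacked by Qf7.
Legal moves for White: none.
Not in check and no legal moves → stalemate.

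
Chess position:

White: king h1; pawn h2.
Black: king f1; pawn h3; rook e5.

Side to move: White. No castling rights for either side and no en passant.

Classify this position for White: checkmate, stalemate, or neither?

White to move; white king on h1.
In check: no.
King squares — g1: attacked by Kf1; g2: attacked by Kf1; h2: own pawn.
Legal moves for White: none.
Not in check and no legal moves → stalemate.

stalemate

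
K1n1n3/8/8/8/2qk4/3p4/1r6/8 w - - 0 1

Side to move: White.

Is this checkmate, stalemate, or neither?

White to move; white king on a8.
In check: no.
King squares — a7: attacked by Nc8; b7: attacked by Rb2; b8: attacked by Rb2.
Legal moves for White: none.
Not in check and no legal moves → stalemate.

stalemate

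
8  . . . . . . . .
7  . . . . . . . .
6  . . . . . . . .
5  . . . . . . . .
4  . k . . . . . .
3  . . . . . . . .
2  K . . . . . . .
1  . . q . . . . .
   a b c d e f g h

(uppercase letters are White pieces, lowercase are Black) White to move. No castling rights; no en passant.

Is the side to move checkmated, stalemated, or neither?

stalemate

White to move; white king on a2.
In check: no.
King squares — a1: attacked by Qc1; b1: attacked by Qc1; b2: attacked by Qc1; a3: attacked by Qc1; b3: attacked by Kb4.
Legal moves for White: none.
Not in check and no legal moves → stalemate.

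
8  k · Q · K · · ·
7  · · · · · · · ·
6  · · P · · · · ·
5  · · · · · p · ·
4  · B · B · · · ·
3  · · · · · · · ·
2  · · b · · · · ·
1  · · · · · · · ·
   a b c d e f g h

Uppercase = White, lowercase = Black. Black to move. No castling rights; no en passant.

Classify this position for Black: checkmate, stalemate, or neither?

checkmate

Black to move; black king on a8.
In check: yes, from the white queen on c8.
King squares — a7: attacked by Bd4; b7: attacked by Pc6; b8: attacked by Qc8.
Legal moves for Black: none.
In check with no legal moves → checkmate.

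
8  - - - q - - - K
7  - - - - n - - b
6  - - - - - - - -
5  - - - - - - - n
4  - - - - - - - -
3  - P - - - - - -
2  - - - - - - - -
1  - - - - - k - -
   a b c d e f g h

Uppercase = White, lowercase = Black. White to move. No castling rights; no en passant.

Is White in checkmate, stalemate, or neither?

neither

White to move; white king on h8.
In check: yes, from the black queen on d8.
King squares — g7: attacked by Nh5; h7: available; g8: attacked by Ne7.
Legal moves for White: Kxh7.
White is in check but has 1 legal move → neither.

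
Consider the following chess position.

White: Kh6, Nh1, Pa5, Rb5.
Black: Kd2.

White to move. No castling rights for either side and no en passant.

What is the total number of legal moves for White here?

21

White to move; king on h6.
In check: no.
Legal moves: Kh7, Kg7, Kg6, Kh5, Kg5, Rb8, Rb7, Rb6, Rh5, Rg5, Rf5, Re5, Rd5+, Rc5, Rb4, Rb3, Rb2+, Rb1, Ng3, Nf2, a6.
Count: 21.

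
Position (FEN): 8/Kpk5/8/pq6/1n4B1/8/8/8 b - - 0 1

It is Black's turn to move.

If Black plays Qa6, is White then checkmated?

After Qa6: white king on a7; in check: yes, from the black queen on a6.
King squares — a6: attacked by Nb4; b6: attacked by Qa6; b7: attacked by Qa6; a8: attacked by Qa6; b8: attacked by Kc7.
White has no legal moves → checkmate.

yes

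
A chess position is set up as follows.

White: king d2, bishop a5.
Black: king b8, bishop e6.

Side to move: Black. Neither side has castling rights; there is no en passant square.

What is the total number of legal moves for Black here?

Black to move; king on b8.
In check: no.
Legal moves: Kc8, Ka8, Kb7, Ka7, Bg8, Bc8, Bf7, Bd7, Bf5, Bd5, Bg4, Bc4, Bh3, Bb3, Ba2.
Count: 15.

15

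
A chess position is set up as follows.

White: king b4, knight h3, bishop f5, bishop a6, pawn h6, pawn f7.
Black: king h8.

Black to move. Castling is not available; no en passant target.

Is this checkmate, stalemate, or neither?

Black to move; black king on h8.
In check: no.
King squares — g7: attacked by Ph6; h7: attacked by Bf5; g8: attacked by Pf7.
Legal moves for Black: none.
Not in check and no legal moves → stalemate.

stalemate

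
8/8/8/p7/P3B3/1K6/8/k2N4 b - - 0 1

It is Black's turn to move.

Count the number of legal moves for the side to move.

0

Black to move; king on a1.
In check: no.
Legal moves: none.
Count: 0.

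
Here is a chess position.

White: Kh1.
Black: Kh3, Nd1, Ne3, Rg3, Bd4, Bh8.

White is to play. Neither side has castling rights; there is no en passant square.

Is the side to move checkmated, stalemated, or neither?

stalemate

White to move; white king on h1.
In check: no.
King squares — g1: attacked by Rg3; g2: attacked by Ne3; h2: attacked by Kh3.
Legal moves for White: none.
Not in check and no legal moves → stalemate.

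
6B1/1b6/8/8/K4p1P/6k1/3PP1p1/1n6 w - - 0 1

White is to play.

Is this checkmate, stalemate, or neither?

White to move; white king on a4.
In check: no.
Legal moves for White: Bh7, Bf7, Be6, Bd5, Bc4, Bb3, Ba2, Kb5, Ka5, Kb4, Kb3, h5, e3, d3, e4, d4.
White has 16 legal moves and is not in check → neither.

neither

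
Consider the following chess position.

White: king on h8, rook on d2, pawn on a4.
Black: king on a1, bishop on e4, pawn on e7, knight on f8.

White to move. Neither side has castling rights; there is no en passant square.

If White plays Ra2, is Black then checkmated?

no

After Ra2: black king on a1; in check: yes, from the white rook on a2.
Black has 2 legal replies: Kxa2, Kb1.
In check but a legal move exists → not checkmate.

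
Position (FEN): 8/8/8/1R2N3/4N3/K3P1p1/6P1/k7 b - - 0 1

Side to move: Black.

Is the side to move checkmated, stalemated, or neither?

Black to move; black king on a1.
In check: no.
King squares — b1: attacked by Rb5; a2: attacked by Ka3; b2: attacked by Ka3.
Legal moves for Black: none.
Not in check and no legal moves → stalemate.

stalemate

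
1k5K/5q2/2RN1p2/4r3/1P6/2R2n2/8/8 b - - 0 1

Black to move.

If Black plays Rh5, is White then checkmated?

yes

After Rh5: white king on h8; in check: yes, from the black rook on h5.
King squares — g7: attacked by Qf7; h7: attacked by Rh5; g8: attacked by Qf7.
White has no legal moves → checkmate.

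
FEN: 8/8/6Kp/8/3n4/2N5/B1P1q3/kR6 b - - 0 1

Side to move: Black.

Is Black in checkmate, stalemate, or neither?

checkmate

Black to move; black king on a1.
In check: yes, from the white rook on b1.
King squares — b1: attacked by Ba2; a2: attacked by Nc3; b2: attacked by Rb1.
Legal moves for Black: none.
In check with no legal moves → checkmate.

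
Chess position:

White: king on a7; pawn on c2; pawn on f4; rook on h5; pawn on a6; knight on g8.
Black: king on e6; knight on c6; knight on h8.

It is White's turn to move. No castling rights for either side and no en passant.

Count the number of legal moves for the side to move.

3

White to move; king on a7.
In check: yes, from the black knight on c6.
Legal moves: Ka8, Kb7, Kb6.
Count: 3.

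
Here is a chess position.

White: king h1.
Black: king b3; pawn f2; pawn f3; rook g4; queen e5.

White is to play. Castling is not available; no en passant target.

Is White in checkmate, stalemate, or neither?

White to move; white king on h1.
In check: no.
King squares — g1: attacked by Pf2; g2: attacked by Pf3; h2: attacked by Qe5.
Legal moves for White: none.
Not in check and no legal moves → stalemate.

stalemate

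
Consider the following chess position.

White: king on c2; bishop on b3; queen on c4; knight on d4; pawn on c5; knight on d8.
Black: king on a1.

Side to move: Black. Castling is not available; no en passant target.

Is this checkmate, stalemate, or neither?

stalemate

Black to move; black king on a1.
In check: no.
King squares — b1: attacked by Kc2; a2: attacked by Bb3; b2: attacked by Kc2.
Legal moves for Black: none.
Not in check and no legal moves → stalemate.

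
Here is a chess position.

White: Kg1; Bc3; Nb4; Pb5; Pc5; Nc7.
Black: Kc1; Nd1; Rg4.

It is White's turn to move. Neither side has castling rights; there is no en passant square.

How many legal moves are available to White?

3

White to move; king on g1.
In check: yes, from the black rook on g4.
Legal moves: Kh2, Kh1, Kf1.
Count: 3.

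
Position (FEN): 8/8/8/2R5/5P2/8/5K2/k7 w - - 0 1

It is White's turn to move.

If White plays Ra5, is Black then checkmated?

After Ra5: black king on a1; in check: yes, from the white rook on a5.
Black has 2 legal replies: Kb2, Kb1.
In check but a legal move exists → not checkmate.

no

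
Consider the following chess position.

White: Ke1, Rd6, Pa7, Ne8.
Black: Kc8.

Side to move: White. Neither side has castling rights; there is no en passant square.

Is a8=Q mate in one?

After a8=Q: black king on c8; in check: yes, from the white queen on a8.
King squares — b7: attacked by Qa8; c7: attacked by Ne8; d7: attacked by Rd6; b8: attacked by Qa8; d8: attacked by Rd6.
Black has no legal moves → checkmate.

yes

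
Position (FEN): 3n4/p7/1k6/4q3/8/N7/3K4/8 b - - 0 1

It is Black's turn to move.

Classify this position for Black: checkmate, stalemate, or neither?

neither

Black to move; black king on b6.
In check: no.
Legal moves for Black include: Nf7, Nb7, Ne6, Nc6, Kc7, Kb7, Kc6, Ka6, Kc5, Ka5, Qh8, Qe8, Qb8, Qg7, Qe7, Qc7, Qf6, Qe6, ... (list truncated; more exist).
Black has legal moves and is not in check → neither.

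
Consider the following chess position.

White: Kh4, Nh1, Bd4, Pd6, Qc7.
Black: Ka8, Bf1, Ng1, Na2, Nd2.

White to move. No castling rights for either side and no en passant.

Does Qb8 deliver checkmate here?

After Qb8: black king on a8; in check: yes, from the white queen on b8.
Black has 1 legal reply: Kxb8.
In check but a legal move exists → not checkmate.

no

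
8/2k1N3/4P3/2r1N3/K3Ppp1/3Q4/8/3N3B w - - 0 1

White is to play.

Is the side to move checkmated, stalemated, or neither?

neither

White to move; white king on a4.
In check: no.
Legal moves for White include: Ng8, Nc8, N7g6, N7c6, Nf5, Nd5+, Nf7, Nd7, N5g6, N5c6, Nxg4, Nc4, Nf3, Kb4, Kb3, Ka3, Qd8+, Qd7+, ... (list truncated; more exist).
White has legal moves and is not in check → neither.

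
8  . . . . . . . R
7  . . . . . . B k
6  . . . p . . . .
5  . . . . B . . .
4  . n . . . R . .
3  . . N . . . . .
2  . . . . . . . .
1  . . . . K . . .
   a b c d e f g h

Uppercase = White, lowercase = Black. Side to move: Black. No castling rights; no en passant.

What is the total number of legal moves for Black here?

Black to move; king on h7.
In check: yes, from the white rook on h8.
Legal moves: Kg6.
Count: 1.

1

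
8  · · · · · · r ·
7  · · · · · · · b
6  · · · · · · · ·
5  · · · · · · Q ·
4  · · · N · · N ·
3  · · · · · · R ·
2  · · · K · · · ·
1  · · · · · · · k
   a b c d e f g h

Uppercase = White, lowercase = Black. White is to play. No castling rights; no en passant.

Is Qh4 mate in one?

After Qh4: black king on h1; in check: yes, from the white queen on h4.
King squares — g1: attacked by Rg3; g2: attacked by Rg3; h2: attacked by Ng4.
Black has no legal moves → checkmate.

yes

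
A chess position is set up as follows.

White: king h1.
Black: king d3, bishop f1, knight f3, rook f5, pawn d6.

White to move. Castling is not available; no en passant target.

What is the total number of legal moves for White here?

0

White to move; king on h1.
In check: no.
Legal moves: none.
Count: 0.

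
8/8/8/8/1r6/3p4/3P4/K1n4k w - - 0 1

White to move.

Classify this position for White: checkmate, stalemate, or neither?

stalemate

White to move; white king on a1.
In check: no.
King squares — b1: attacked by Rb4; a2: attacked by Nc1; b2: attacked by Rb4.
Legal moves for White: none.
Not in check and no legal moves → stalemate.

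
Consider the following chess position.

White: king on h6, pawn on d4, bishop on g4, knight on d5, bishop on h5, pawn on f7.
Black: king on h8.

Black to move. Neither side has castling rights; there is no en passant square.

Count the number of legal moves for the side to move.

Black to move; king on h8.
In check: no.
Legal moves: none.
Count: 0.

0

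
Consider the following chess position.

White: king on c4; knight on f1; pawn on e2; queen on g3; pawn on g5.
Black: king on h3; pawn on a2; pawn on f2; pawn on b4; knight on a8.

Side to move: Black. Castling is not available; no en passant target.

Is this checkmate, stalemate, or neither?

Black to move; black king on h3.
In check: yes, from the white queen on g3.
King squares — g2: attacked by Qg3; h2: attacked by Nf1; g3: attacked by Nf1; g4: attacked by Qg3; h4: attacked by Qg3.
Legal moves for Black: none.
In check with no legal moves → checkmate.

checkmate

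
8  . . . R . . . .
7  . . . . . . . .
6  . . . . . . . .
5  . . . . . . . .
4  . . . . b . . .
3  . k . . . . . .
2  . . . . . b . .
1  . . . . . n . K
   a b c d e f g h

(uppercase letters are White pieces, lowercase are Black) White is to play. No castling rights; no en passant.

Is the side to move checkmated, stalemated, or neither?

checkmate

White to move; white king on h1.
In check: yes, from the black bishop on e4.
King squares — g1: attacked by Bf2; g2: attacked by Be4; h2: attacked by Nf1.
Legal moves for White: none.
In check with no legal moves → checkmate.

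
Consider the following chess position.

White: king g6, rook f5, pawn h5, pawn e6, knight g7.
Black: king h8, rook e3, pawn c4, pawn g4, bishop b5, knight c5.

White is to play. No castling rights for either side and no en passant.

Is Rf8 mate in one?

After Rf8: black king on h8; in check: yes, from the white rook on f8.
King squares — g7: attacked by Kg6; h7: attacked by Kg6; g8: attacked by Rf8.
Black has no legal moves → checkmate.

yes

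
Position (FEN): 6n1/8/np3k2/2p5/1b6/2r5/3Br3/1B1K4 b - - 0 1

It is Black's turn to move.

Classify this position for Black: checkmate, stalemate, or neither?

neither

Black to move; black king on f6.
In check: no.
Legal moves for Black include: Ne7, Nh6, Kg7, Kf7, Ke7, Ke6, Ke5, Nb8, Nc7, Ba5, Ba3, Rc4, Rh3, Rg3, Rf3, Rce3, Rd3, Rb3, ... (list truncated; more exist).
Black has legal moves and is not in check → neither.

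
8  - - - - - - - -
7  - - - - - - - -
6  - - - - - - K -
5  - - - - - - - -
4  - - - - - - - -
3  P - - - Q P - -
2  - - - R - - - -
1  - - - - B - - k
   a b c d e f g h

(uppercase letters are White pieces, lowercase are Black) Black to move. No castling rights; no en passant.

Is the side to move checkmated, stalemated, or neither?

Black to move; black king on h1.
In check: no.
King squares — g1: attacked by Qe3; g2: attacked by Rd2; h2: attacked by Rd2.
Legal moves for Black: none.
Not in check and no legal moves → stalemate.

stalemate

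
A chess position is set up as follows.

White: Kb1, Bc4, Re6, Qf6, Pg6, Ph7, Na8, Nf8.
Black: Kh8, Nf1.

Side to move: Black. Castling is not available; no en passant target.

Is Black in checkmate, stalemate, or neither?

checkmate

Black to move; black king on h8.
In check: yes, from the white queen on f6.
King squares — g7: attacked by Qf6; h7: attacked by Pg6; g8: attacked by Ph7.
Legal moves for Black: none.
In check with no legal moves → checkmate.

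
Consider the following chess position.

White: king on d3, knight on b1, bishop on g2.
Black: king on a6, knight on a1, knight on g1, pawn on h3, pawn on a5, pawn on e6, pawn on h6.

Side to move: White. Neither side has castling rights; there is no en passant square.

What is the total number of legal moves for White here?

18

White to move; king on d3.
In check: no.
Legal moves: Ke4, Kd4, Kc4, Ke3, Kc3, Kd2, Ba8, Bb7+, Bc6, Bd5, Be4, Bxh3, Bf3, Bh1, Bf1, Nc3, Na3, Nd2.
Count: 18.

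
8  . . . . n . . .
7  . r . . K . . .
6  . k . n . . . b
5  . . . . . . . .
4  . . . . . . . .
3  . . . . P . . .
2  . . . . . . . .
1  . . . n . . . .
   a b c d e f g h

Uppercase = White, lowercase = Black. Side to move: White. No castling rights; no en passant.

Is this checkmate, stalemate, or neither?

neither

White to move; white king on e7.
In check: yes, from the black rook on b7.
King squares — d6: attacked by Ne8; e6: available; f6: attacked by Ne8; d7: attacked by Rb7; f7: attacked by Nd6; d8: available; e8: attacked by Nd6; f8: attacked by Bh6.
Legal moves for White: Kd8, Ke6.
White is in check but has 2 legal moves → neither.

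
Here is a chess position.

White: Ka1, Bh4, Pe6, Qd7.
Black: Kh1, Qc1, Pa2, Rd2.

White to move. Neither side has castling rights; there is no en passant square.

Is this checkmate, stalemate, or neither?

White to move; white king on a1.
In check: yes, from the black queen on c1.
King squares — b1: attacked by Qc1; a2: attacked by Rd2; b2: attacked by Qc1.
Legal moves for White: none.
In check with no legal moves → checkmate.

checkmate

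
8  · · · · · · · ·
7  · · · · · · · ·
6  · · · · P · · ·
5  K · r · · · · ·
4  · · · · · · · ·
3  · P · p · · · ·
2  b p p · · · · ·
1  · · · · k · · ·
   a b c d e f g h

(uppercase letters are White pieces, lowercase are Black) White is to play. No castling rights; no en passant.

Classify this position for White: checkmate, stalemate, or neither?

White to move; white king on a5.
In check: yes, from the black rook on c5.
King squares — a4: available; b4: available; b5: attacked by Rc5; a6: available; b6: available.
Legal moves for White: Kb6, Ka6, Kb4, Ka4.
White is in check but has 4 legal moves → neither.

neither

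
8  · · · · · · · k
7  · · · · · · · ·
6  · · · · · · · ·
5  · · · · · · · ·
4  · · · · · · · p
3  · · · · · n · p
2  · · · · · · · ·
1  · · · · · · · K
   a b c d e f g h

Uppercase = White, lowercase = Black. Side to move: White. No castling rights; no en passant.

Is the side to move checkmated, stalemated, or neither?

White to move; white king on h1.
In check: no.
King squares — g1: attacked by Nf3; g2: attacked by Ph3; h2: attacked by Nf3.
Legal moves for White: none.
Not in check and no legal moves → stalemate.

stalemate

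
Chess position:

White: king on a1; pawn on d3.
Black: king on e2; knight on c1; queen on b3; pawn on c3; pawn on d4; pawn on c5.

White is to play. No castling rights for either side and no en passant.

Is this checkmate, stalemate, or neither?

stalemate

White to move; white king on a1.
In check: no.
King squares — b1: attacked by Qb3; a2: attacked by Nc1; b2: attacked by Qb3.
Legal moves for White: none.
Not in check and no legal moves → stalemate.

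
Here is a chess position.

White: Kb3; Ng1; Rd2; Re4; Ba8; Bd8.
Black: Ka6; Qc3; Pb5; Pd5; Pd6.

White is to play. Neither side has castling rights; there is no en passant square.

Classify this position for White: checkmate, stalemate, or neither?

White to move; white king on b3.
In check: yes, from the black queen on c3.
King squares — a2: available; b2: attacked by Qc3; c2: attacked by Qc3; a3: attacked by Qc3; c3: available; a4: attacked by Pb5; b4: attacked by Qc3; c4: attacked by Qc3.
Legal moves for White: Kxc3, Ka2.
White is in check but has 2 legal moves → neither.

neither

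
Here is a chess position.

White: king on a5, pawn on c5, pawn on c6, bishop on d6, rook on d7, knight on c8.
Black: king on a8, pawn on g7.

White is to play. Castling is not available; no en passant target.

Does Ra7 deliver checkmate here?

After Ra7: black king on a8; in check: yes, from the white rook on a7.
King squares — a7: attacked by Nc8; b7: attacked by Pc6; b8: attacked by Bd6.
Black has no legal moves → checkmate.

yes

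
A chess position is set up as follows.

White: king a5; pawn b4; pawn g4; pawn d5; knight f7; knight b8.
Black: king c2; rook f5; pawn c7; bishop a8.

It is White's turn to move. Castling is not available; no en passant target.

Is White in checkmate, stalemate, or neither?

neither

White to move; white king on a5.
In check: no.
Legal moves for White: Nd7, Nc6, Na6, Nh8, Nd8, Nh6, Nd6, Ng5, Ne5, Ka6, Kb5, Ka4, gxf5, g5, b5.
White has 15 legal moves and is not in check → neither.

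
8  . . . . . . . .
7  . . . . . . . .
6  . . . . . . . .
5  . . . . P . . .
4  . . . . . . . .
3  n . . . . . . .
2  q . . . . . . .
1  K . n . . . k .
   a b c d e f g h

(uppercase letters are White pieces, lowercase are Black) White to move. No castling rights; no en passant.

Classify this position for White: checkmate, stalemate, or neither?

checkmate

White to move; white king on a1.
In check: yes, from the black queen on a2.
King squares — b1: attacked by Qa2; a2: attacked by Nc1; b2: attacked by Qa2.
Legal moves for White: none.
In check with no legal moves → checkmate.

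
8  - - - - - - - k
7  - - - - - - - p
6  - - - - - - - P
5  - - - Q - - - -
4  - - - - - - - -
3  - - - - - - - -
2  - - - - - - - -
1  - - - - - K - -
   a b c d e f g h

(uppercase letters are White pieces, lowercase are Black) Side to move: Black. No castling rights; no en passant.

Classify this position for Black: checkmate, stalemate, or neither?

Black to move; black king on h8.
In check: no.
King squares — g7: attacked by Ph6; h7: own pawn; g8: attacked by Qd5.
Legal moves for Black: none.
Not in check and no legal moves → stalemate.

stalemate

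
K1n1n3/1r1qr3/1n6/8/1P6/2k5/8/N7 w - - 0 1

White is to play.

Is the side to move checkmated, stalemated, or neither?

White to move; white king on a8.
In check: yes, from the black knight on b6.
King squares — a7: attacked by Rb7; b7: attacked by Qd7; b8: attacked by Rb7.
Legal moves for White: none.
In check with no legal moves → checkmate.

checkmate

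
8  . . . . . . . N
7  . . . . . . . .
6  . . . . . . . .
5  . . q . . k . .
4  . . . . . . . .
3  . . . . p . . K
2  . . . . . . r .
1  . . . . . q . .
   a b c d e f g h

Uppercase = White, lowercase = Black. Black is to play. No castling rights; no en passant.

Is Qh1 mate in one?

After Qh1: white king on h3; in check: yes, from the black queen on h1.
King squares — g2: attacked by Qh1; h2: attacked by Qh1; g3: attacked by Rg2; g4: attacked by Rg2; h4: attacked by Qh1.
White has no legal moves → checkmate.

yes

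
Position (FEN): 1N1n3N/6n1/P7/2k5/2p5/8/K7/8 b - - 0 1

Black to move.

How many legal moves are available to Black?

Black to move; king on c5.
In check: no.
Legal moves: Nf7, Nb7, Nde6, Nc6, Ne8, Nge6, Nh5, Nf5, Kd6, Kb6, Kd5, Kb5, Kd4, Kb4, c3.
Count: 15.

15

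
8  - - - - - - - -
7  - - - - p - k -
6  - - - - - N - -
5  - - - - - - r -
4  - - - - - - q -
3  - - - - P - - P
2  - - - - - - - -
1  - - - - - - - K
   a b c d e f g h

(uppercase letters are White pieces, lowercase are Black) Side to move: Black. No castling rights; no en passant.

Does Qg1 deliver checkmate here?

yes

After Qg1: white king on h1; in check: yes, from the black queen on g1.
King squares — g1: attacked by Rg5; g2: attacked by Qg1; h2: attacked by Qg1.
White has no legal moves → checkmate.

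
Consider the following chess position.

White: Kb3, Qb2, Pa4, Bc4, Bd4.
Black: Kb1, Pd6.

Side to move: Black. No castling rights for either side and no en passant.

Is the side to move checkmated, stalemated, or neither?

checkmate

Black to move; black king on b1.
In check: yes, from the white queen on b2.
King squares — a1: attacked by Qb2; c1: attacked by Qb2; a2: attacked by Qb2; b2: attacked by Kb3; c2: attacked by Qb2.
Legal moves for Black: none.
In check with no legal moves → checkmate.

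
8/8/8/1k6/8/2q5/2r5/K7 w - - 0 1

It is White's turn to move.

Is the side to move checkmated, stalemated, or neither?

White to move; white king on a1.
In check: yes, from the black queen on c3.
King squares — b1: available; a2: attacked by Rc2; b2: attacked by Rc2.
Legal moves for White: Kb1.
White is in check but has 1 legal move → neither.

neither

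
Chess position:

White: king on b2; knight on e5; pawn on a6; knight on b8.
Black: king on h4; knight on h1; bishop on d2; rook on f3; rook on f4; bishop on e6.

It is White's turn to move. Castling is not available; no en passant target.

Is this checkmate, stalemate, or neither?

White to move; white king on b2.
In check: no.
Legal moves for White: Nbd7, Nbc6, Nf7, Ned7, Ng6+, Nec6, Ng4, Nc4, Nxf3+, Nd3, Kc2, Kb1, Ka1, a7.
White has 14 legal moves and is not in check → neither.

neither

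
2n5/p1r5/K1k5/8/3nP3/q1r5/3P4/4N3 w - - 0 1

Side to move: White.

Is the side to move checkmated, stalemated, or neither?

checkmate

White to move; white king on a6.
In check: yes, from the black queen on a3.
King squares — a5: attacked by Qa3; b5: attacked by Nd4; b6: attacked by Kc6; a7: attacked by Qa3; b7: attacked by Kc6.
Legal moves for White: none.
In check with no legal moves → checkmate.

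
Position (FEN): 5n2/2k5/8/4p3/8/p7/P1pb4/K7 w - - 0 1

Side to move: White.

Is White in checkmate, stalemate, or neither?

White to move; white king on a1.
In check: no.
King squares — b1: attacked by Pc2; a2: own pawn; b2: attacked by Pa3.
Legal moves for White: none.
Not in check and no legal moves → stalemate.

stalemate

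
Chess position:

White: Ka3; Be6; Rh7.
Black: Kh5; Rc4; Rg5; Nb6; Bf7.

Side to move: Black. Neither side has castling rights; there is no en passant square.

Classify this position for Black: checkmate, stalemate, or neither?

Black to move; black king on h5.
In check: yes, from the white rook on h7.
Legal moves for Black: Kg6.
Black is in check but has 1 legal move → neither.

neither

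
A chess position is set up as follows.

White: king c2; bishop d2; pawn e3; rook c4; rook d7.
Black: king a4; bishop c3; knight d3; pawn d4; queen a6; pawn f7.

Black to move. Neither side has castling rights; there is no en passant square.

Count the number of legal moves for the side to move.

Black to move; king on a4.
In check: yes, from the white rook on c4.
Legal moves: Kb5, Ka5, Ka3, Qxc4, Nb4+, Bb4.
Count: 6.

6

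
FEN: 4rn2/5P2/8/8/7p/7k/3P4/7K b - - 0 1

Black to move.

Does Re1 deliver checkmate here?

yes

After Re1: white king on h1; in check: yes, from the black rook on e1.
King squares — g1: attacked by Re1; g2: attacked by Kh3; h2: attacked by Kh3.
White has no legal moves → checkmate.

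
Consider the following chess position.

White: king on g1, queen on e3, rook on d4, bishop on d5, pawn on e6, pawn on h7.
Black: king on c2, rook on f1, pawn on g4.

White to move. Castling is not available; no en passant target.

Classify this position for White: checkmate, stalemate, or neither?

neither

White to move; white king on g1.
In check: yes, from the black rook on f1.
Legal moves for White: Kh2, Kg2, Kxf1.
White is in check but has 3 legal moves → neither.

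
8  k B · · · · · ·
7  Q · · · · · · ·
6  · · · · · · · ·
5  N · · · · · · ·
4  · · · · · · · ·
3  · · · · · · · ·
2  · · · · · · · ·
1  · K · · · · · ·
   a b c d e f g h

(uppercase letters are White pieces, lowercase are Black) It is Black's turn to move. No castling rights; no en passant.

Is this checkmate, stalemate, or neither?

checkmate

Black to move; black king on a8.
In check: yes, from the white queen on a7.
King squares — a7: attacked by Bb8; b7: attacked by Na5; b8: attacked by Qa7.
Legal moves for Black: none.
In check with no legal moves → checkmate.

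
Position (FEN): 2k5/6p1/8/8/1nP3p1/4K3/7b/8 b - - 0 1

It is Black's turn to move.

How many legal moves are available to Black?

Black to move; king on c8.
In check: no.
Legal moves: Kd8, Kb8, Kd7, Kc7, Kb7, Nc6, Na6, Nd5+, Nd3, Nc2+, Na2, Bb8, Bc7, Bd6, Be5, Bf4+, Bg3, Bg1+, g6, g3, g5.
Count: 21.

21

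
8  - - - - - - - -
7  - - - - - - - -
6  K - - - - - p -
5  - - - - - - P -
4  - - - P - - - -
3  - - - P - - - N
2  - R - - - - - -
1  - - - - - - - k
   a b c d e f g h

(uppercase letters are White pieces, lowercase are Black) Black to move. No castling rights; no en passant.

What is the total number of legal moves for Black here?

Black to move; king on h1.
In check: no.
Legal moves: none.
Count: 0.

0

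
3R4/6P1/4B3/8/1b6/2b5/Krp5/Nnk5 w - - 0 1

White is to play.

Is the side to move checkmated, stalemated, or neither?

checkmate

White to move; white king on a2.
In check: yes, from the black rook on b2.
King squares — a1: own knight; b1: attacked by Kc1; b2: attacked by Kc1; a3: attacked by Nb1; b3: attacked by Rb2.
Legal moves for White: none.
In check with no legal moves → checkmate.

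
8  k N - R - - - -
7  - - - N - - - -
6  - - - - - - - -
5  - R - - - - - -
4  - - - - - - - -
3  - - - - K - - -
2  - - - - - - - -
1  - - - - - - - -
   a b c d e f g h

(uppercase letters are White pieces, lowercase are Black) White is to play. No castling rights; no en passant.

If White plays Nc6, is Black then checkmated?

yes

After Nc6: black king on a8; in check: yes, from the white rook on d8.
King squares — a7: attacked by Nc6; b7: attacked by Rb5; b8: attacked by Rb5.
Black has no legal moves → checkmate.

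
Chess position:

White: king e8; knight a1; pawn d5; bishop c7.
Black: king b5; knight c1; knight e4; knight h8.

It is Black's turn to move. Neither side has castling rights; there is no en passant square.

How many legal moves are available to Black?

Black to move; king on b5.
In check: no.
Legal moves: Nf7, Ng6, Ka6, Kc5, Kc4, Kb4, Ka4, Nf6+, Nd6+, Ng5, Nc5, Ng3, Nc3, Nf2, Nd2, Nd3, Nb3, Ne2, Na2.
Count: 19.

19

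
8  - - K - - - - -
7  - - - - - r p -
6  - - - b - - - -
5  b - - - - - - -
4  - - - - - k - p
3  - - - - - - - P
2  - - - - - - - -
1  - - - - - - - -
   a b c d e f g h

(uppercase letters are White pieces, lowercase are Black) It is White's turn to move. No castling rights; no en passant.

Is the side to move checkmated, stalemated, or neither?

stalemate

White to move; white king on c8.
In check: no.
King squares — b7: attacked by Rf7; c7: attacked by Ba5; d7: attacked by Rf7; b8: attacked by Bd6; d8: attacked by Ba5.
Legal moves for White: none.
Not in check and no legal moves → stalemate.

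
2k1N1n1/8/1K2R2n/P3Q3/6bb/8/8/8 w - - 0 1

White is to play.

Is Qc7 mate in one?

yes

After Qc7: black king on c8; in check: yes, from the white queen on c7.
King squares — b7: attacked by Kb6; c7: attacked by Kb6; d7: attacked by Qc7; b8: attacked by Qc7; d8: attacked by Qc7.
Black has no legal moves → checkmate.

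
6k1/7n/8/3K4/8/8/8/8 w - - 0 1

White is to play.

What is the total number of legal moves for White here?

White to move; king on d5.
In check: no.
Legal moves: Ke6, Kd6, Kc6, Ke5, Kc5, Ke4, Kd4, Kc4.
Count: 8.

8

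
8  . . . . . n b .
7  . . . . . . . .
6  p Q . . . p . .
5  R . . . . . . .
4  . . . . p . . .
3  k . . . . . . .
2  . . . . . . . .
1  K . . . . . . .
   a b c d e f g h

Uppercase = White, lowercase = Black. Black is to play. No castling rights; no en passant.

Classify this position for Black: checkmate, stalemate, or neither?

checkmate

Black to move; black king on a3.
In check: yes, from the white rook on a5.
King squares — a2: attacked by Ka1; b2: attacked by Ka1; b3: attacked by Qb6; a4: attacked by Ra5; b4: attacked by Qb6.
Legal moves for Black: none.
In check with no legal moves → checkmate.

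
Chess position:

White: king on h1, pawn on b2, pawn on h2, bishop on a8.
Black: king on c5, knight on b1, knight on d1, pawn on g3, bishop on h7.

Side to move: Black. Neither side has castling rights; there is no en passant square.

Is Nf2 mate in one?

After Nf2: white king on h1; in check: yes, from the black knight on f2.
White has 2 legal replies: Kg2, Kg1.
In check but a legal move exists → not checkmate.

no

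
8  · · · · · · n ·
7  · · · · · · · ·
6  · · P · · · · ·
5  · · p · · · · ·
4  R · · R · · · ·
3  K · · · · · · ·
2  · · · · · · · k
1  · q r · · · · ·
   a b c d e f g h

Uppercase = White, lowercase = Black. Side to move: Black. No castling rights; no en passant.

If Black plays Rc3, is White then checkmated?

yes

After Rc3: white king on a3; in check: yes, from the black rook on c3.
King squares — a2: attacked by Qb1; b2: attacked by Qb1; b3: attacked by Qb1; a4: own rook; b4: attacked by Qb1.
White has no legal moves → checkmate.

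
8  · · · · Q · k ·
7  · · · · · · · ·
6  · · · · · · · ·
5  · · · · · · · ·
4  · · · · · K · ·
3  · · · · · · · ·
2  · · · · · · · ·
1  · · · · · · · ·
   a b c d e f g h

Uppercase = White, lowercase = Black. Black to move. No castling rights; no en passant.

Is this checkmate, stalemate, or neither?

neither

Black to move; black king on g8.
In check: yes, from the white queen on e8.
Legal moves for Black: Kh7, Kg7.
Black is in check but has 2 legal moves → neither.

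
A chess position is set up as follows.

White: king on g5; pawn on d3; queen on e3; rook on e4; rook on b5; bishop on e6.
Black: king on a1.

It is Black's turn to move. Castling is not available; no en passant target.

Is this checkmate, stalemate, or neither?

stalemate

Black to move; black king on a1.
In check: no.
King squares — b1: attacked by Rb5; a2: attacked by Be6; b2: attacked by Rb5.
Legal moves for Black: none.
Not in check and no legal moves → stalemate.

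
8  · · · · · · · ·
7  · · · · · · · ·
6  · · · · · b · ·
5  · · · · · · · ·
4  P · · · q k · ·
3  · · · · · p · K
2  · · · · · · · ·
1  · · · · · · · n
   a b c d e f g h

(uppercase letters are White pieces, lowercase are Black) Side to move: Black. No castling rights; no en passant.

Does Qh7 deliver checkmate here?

After Qh7: white king on h3; in check: yes, from the black queen on h7.
King squares — g2: attacked by Pf3; h2: attacked by Qh7; g3: attacked by Nh1; g4: attacked by Kf4; h4: attacked by Bf6.
White has no legal moves → checkmate.

yes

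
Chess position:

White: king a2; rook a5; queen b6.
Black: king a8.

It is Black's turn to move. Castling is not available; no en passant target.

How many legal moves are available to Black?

0

Black to move; king on a8.
In check: yes, from the white rook on a5.
Legal moves: none.
Count: 0.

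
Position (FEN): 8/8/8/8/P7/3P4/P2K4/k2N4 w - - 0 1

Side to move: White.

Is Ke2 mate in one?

no

After Ke2: black king on a1; in check: no.
Black is not in check, so this cannot be checkmate.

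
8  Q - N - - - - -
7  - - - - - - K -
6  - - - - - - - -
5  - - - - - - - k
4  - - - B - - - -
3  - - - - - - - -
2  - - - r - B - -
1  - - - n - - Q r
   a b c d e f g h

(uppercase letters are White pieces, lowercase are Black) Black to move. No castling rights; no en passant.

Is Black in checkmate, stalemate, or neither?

Black to move; black king on h5.
In check: no.
Legal moves for Black: Rxd4, Rd3, Rxf2, Re2, Rc2, Rb2, Ra2, Rh4, Rh3, Rh2, Rxg1+, Ne3, Nc3, Nxf2, Nb2.
Black has 15 legal moves and is not in check → neither.

neither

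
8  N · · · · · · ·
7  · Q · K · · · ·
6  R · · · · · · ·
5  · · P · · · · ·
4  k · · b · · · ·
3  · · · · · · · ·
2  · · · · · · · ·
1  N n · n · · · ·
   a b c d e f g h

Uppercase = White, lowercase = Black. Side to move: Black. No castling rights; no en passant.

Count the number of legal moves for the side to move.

0

Black to move; king on a4.
In check: yes, from the white rook on a6.
Legal moves: none.
Count: 0.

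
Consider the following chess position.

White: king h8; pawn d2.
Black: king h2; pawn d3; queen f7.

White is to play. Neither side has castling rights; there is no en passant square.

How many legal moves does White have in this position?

0

White to move; king on h8.
In check: no.
Legal moves: none.
Count: 0.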